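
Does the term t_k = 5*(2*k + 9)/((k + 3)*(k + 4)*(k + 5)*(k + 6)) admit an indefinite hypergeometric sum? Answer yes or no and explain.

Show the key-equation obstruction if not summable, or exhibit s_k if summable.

t_(k+1)/t_k = (k + 3)*(2*k + 11)/((k + 7)*(2*k + 9)).
Gosper form: A/B · C(k+1)/C(k) with A=k + 3, B=k + 7, C=k + 9/2.
Set up (k + 3)·f(k+1) − (k + 6)·f(k) − (k + 9/2) = 0.
d = 3 from the (1,1,1) case.
Solve for f: f(k) = k*(k + 4)*(k + 8)/30 (degree 3 ≤ 3).
So s_k = (B(k−1)f/C)·t_k = (k*(k + 4)*(k + 6)*(k + 8)/(15*(2*k + 9)))·t_k = k*(k + 8)/(3*(k**2 + 8*k + 15)).
Check: Δs_k = 5*(2*k + 9)/(k**4 + 18*k**3 + 119*k**2 + 342*k + 360). ✓

Yes. s_k = k*(k + 8)/(3*(k**2 + 8*k + 15)).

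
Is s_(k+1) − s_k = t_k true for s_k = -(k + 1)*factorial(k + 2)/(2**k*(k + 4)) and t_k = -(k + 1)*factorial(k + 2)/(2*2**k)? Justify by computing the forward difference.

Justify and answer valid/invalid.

Invalid: residual 3*(k**2 + 5*k + 2)*factorial(k + 2)/(2*2**k*(k + 4)*(k + 5)) ≠ 0.

s_(k+1) = -(k + 2)*factorial(k + 3)/(2*2**k*(k + 5))
s_(k+1) − s_k = -(k**3 + 7*k**2 + 14*k + 14)*factorial(k + 2)/(2*2**k*(k + 4)*(k + 5))
(s_(k+1) − s_k) − t_k = 3*(k**2 + 5*k + 2)*factorial(k + 2)/(2*2**k*(k + 4)*(k + 5))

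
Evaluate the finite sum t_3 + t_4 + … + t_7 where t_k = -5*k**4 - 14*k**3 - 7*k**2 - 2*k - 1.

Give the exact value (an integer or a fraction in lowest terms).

r(k) = (5*k**4 + 34*k**3 + 79*k**2 + 78*k + 29)/(5*k**4 + 14*k**3 + 7*k**2 + 2*k + 1) after simplifying.
So A=1 and B=1, with C=k**4 + 14*k**3/5 + 7*k**2/5 + 2*k/5 + 1/5.
Solve (1)·f(k+1) − (1)·f(k) = k**4 + 14*k**3/5 + 7*k**2/5 + 2*k/5 + 1/5.
From deg A=0, deg B=0, deg C=4: d=5.
Solving with deg f ≤ 5: f(k) = k*(k**4 + k**3 - 3*k**2 + k + 1)/5.
Certificate R = B(k−1)f/C = k*(k**4 + k**3 - 3*k**2 + k + 1)/(5*k**4 + 14*k**3 + 7*k**2 + 2*k + 1) gives s_k = k*(-k**4 - k**3 + 3*k**2 - k - 1).
s_(k+1) − s_k = -5*k**4 - 14*k**3 - 7*k**2 - 2*k - 1 = t_k.
Evaluate s at k=8 and k=3: -35400 and -255; difference -35145.

Σ = -35145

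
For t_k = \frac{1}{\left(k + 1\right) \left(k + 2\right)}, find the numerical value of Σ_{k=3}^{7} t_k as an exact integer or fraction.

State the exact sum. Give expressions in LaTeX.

t_(k+1)/t_k = (k + 1)/(k + 3).
Factor: A=k + 1; B=k + 3; C=1.
Key eq: (k + 1)·f(k+1) = (k + 2)·f(k) + (1).
From deg A=1, deg B=1, deg C=0: d=1.
Coefficient equations give f(k) = k.
R(k) = B(k−1)·f(k)/C(k) = k*(k + 2); s_k = R·t_k = k/(k + 1).
Δs = 1/(k**2 + 3*k + 2), as required.
Sum = s_(8) − s_(3); s_(8) = 8/9, s_(3) = 3/4 ⇒ 5/36.

Σ = 5/36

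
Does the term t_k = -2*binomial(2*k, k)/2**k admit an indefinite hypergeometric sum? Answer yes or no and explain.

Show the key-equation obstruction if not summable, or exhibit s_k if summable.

Ratio r(k) = (2*k + 1)/(k + 1).
Factor: A=2*k + 1; B=k + 1; C=1.
Key eq: (2*k + 1)·f(k+1) = (k)·f(k) + (1).
From deg A=1, deg B=1, deg C=0: d=-1.
Negative degree bound (-1): no f exists, t_k not Gosper-summable.

No. Not Gosper-summable.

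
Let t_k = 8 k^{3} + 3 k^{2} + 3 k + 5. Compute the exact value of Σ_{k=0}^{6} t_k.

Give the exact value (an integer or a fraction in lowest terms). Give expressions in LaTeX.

Step 1: r(k) = (8*k**3 + 27*k**2 + 33*k + 19)/(8*k**3 + 3*k**2 + 3*k + 5).
Take A(k)=1, B(k)=1, C(k)=k**3 + 3*k**2/8 + 3*k/8 + 5/8.
Solve (1)·f(k+1) − (1)·f(k) = k**3 + 3*k**2/8 + 3*k/8 + 5/8.
From deg A=0, deg B=0, deg C=3: d=4.
Coefficient equations give f(k) = k*(2*k**3 - 3*k**2 + 2*k + 4)/8.
R(k) = B(k−1)·f(k)/C(k) = k*(2*k**3 - 3*k**2 + 2*k + 4)/(8*k**3 + 3*k**2 + 3*k + 5); s_k = R·t_k = k*(2*k**3 - 3*k**2 + 2*k + 4).
Check: Δs_k = 8*k**3 + 3*k**2 + 3*k + 5. ✓
Telescoping: Σ = s_(7) − s_(0) = 3899 − (0) = 3899.

Σ = 3899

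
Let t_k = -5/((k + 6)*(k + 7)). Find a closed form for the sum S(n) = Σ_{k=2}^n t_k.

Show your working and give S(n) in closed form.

Compute t_(k+1)/t_k: get (k + 6)/(k + 8).
Factor: A=k + 6; B=k + 8; C=1.
Set up (k + 6)·f(k+1) − (k + 7)·f(k) − (1) = 0.
Bound: deg f ≤ 1.
A polynomial solution: f(k) = k/6.
Get s_k = R·t_k = -5*k/(6*k + 36) with R(k) = B(k−1)f(k)/C(k) = k*(k + 7)/6.
Verify: -5/(k**2 + 13*k + 42) matches t_k.
Σ_(k=2)^n t_k = s_(n+1) − s_(2) = (5*(-n - 1)/(6*(n + 7))) − (-5/24), i.e. 5*(1 - n)/(8*(n + 7)).

S(n) = 5*(1 - n)/(8*(n + 7))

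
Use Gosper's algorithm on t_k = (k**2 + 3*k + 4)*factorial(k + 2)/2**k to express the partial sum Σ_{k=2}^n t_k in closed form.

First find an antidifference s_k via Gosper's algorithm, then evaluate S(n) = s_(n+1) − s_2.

Compute t_(k+1)/t_k: get (k + 3)*(3*k + (k + 1)**2 + 7)/(2*(k**2 + 3*k + 4)).
Factor: A=k/2 + 3/2; B=1; C=k**2 + 3*k + 4.
f must satisfy (k/2 + 3/2)·f(k+1) − (1)·f(k) = k**2 + 3*k + 4.
d = 1 from the (1,0,2) case.
Solve for f: f(k) = 2*(k + 1) (degree 1 ≤ 1).
Certificate R = B(k−1)f/C = 2*(k + 1)/(k**2 + 3*k + 4) gives s_k = 2**(1 - k)*(k + 1)*factorial(k + 2).
Δs = (k**2 + 3*k + 4)*factorial(k + 2)/2**k, as required.
s_(n+1) = (n + 2)*factorial(n + 3)/2**n and s_(2) = 36, so S(n) = -36 + n*factorial(n + 3)/2**n + 2*factorial(n + 3)/2**n.

S(n) = -36 + n*factorial(n + 3)/2**n + 2*factorial(n + 3)/2**n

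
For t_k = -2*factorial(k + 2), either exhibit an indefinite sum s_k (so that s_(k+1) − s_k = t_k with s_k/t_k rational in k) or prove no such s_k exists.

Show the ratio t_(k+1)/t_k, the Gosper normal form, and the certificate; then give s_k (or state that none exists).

Compute t_(k+1)/t_k: get k + 3.
So A=k + 3 and B=1, with C=1.
Need (k + 3)·f(k+1) − (1)·f(k) = 1.
deg f ≤ -1 (via 1,0,0).
d = -1 < 0 ⇒ no nonzero polynomial f; not summable.

none — t_k is not Gosper-summable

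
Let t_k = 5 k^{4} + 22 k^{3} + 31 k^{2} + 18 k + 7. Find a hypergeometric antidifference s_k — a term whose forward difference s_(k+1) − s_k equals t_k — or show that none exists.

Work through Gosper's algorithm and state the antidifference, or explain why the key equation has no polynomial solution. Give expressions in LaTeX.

Ratio r(k) = (5*k**4 + 42*k**3 + 127*k**2 + 166*k + 83)/(5*k**4 + 22*k**3 + 31*k**2 + 18*k + 7).
Take A(k)=1, B(k)=1, C(k)=k**4 + 22*k**3/5 + 31*k**2/5 + 18*k/5 + 7/5.
Set up (1)·f(k+1) − (1)·f(k) − (k**4 + 22*k**3/5 + 31*k**2/5 + 18*k/5 + 7/5) = 0.
d = 5 from the (0,0,4) case.
Solving with deg f ≤ 5: f(k) = k*(k**4 + 3*k**3 + k**2 - k + 3)/5.
R(k) = B(k−1)·f(k)/C(k) = k*(k**4 + 3*k**3 + k**2 - k + 3)/(5*k**4 + 22*k**3 + 31*k**2 + 18*k + 7); s_k = R·t_k = k*(k**4 + 3*k**3 + k**2 - k + 3).
Verify: 5*k**4 + 22*k**3 + 31*k**2 + 18*k + 7 matches t_k.

s_k = k \left(k^{4} + 3 k^{3} + k^{2} - k + 3\right)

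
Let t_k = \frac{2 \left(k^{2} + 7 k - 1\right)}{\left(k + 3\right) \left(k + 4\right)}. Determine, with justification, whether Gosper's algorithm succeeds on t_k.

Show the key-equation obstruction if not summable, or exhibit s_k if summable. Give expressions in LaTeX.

Ratio r(k) = (k + 3)*(7*k + (k + 1)**2 + 6)/((k + 5)*(k**2 + 7*k - 1)).
Factor: A=k + 3; B=k + 5; C=k**2 + 7*k - 1.
Key eq: (k + 3)·f(k+1) = (k + 4)·f(k) + (k**2 + 7*k - 1).
Degrees (1,1,2) ⇒ d ≤ 2.
Solve for f: f(k) = k*(3*k - 4)/3 (degree 2 ≤ 2).
Get s_k = R·t_k = 2*k*(3*k - 4)/(3*(k + 3)) with R(k) = B(k−1)f(k)/C(k) = k*(k + 4)*(3*k - 4)/(3*(k**2 + 7*k - 1)).
Δs = 2*(k**2 + 7*k - 1)/(k**2 + 7*k + 12), as required.

Yes. s_k = \frac{2 k \left(3 k - 4\right)}{3 \left(k + 3\right)}.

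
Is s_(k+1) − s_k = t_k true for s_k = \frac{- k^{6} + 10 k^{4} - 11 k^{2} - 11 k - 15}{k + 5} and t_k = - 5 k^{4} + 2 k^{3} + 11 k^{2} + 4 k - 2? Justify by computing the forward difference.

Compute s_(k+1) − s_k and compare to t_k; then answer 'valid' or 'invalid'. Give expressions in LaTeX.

Invalid: residual \frac{2 \left(4 k^{5} + 26 k^{4} - 20 k^{3} - 62 k^{2} - 20 k + 5\right)}{k^{2} + 11 k + 30} ≠ 0.

s_(k+1) = (-11*k - (k + 1)**6 + 10*(k + 1)**4 - 11*(k + 1)**2 - 26)/(k + 6)
s_(k+1) − s_k = (-5*k**6 - 45*k**5 - 65*k**4 + 145*k**3 + 248*k**2 + 58*k - 50)/(k**2 + 11*k + 30)
(s_(k+1) − s_k) − t_k = 2*(4*k**5 + 26*k**4 - 20*k**3 - 62*k**2 - 20*k + 5)/(k**2 + 11*k + 30)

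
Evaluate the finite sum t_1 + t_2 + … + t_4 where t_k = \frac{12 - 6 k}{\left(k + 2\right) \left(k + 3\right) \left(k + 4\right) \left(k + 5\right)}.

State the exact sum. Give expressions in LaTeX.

Σ = 23/2520

Compute t_(k+1)/t_k: get (k - 1)*(k + 2)/((k - 2)*(k + 6)).
Take A(k)=k + 2, B(k)=k + 6, C(k)=k - 2.
f must satisfy (k + 2)·f(k+1) − (k + 5)·f(k) = k - 2.
d = 3 from the (1,1,1) case.
Coefficient equations give f(k) = -k*(k**2 + 9*k + 62)/72.
So s_k = (B(k−1)f/C)·t_k = (-k*(k + 5)*(k**2 + 9*k + 62)/(72*(k - 2)))·t_k = k*(k**2 + 9*k + 62)/(12*(k + 2)*(k + 3)*(k + 4)).
Check: Δs_k = 6*(2 - k)/(k**4 + 14*k**3 + 71*k**2 + 154*k + 120). ✓
Sum = s_(5) − s_(1); s_(5) = 55/504, s_(1) = 1/10 ⇒ 23/2520.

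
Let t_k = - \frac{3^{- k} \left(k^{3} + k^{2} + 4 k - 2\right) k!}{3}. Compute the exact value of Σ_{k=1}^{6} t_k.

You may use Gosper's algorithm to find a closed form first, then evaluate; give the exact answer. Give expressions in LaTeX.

Σ = -32156/243

Compute t_(k+1)/t_k: get (k + 1)*(4*k + (k + 1)**3 + (k + 1)**2 + 2)/(3*(k**3 + k**2 + 4*k - 2)).
Gosper form: A/B · C(k+1)/C(k) with A=k/3 + 1/3, B=1, C=k**3 + k**2 + 4*k - 2.
f must satisfy (k/3 + 1/3)·f(k+1) − (1)·f(k) = k**3 + k**2 + 4*k - 2.
deg f ≤ 2 (via 1,0,3).
Match coefficients ⇒ f(k) = 3*(k**2 + k + 2).
Get s_k = R·t_k = -(k**2 + k + 2)*factorial(k)/3**k with R(k) = B(k−1)f(k)/C(k) = 3*(k**2 + k + 2)/(k**3 + k**2 + 4*k - 2).
Check: Δs_k = -(k**3 + k**2 + 4*k - 2)*factorial(k)/(3*3**k). ✓
Σ_(k=1)^(6) t_k = s_(7) − s_(1) = -32480/243 − (-4/3) = -32156/243.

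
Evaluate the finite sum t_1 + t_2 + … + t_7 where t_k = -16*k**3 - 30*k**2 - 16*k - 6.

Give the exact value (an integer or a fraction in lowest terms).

Σ = -17234

r(k) = (8*k**3 + 39*k**2 + 62*k + 34)/(8*k**3 + 15*k**2 + 8*k + 3) after simplifying.
Gosper form: A/B · C(k+1)/C(k) with A=1, B=1, C=k**3 + 15*k**2/8 + k + 3/8.
Need (1)·f(k+1) − (1)·f(k) = k**3 + 15*k**2/8 + k + 3/8.
deg f ≤ 4 (via 0,0,3).
Coefficient equations give f(k) = k*(4*k**3 + 2*k**2 - 3*k + 3)/16.
Then R = B(k−1)f/C = k*(4*k**3 + 2*k**2 - 3*k + 3)/(2*(8*k**3 + 15*k**2 + 8*k + 3)), so s_k = R(k)·t_k = k*(-4*k**3 - 2*k**2 + 3*k - 3).
Δs = -16*k**3 - 30*k**2 - 16*k - 6, as required.
Σ_(k=1)^(7) t_k = s_(8) − s_(1) = -17240 − (-6) = -17234.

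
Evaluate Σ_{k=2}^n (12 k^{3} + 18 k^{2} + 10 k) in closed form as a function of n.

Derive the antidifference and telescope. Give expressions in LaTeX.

S(n) = 3 n^{4} + 12 n^{3} + 17 n^{2} + 8 n - 40

Step 1: r(k) = (6*k**3 + 27*k**2 + 41*k + 20)/(k*(6*k**2 + 9*k + 5)).
Take A(k)=1, B(k)=1, C(k)=k**3 + 3*k**2/2 + 5*k/6.
Need (1)·f(k+1) − (1)·f(k) = k**3 + 3*k**2/2 + 5*k/6.
d = 4 from the (0,0,3) case.
Solving with deg f ≤ 4: f(k) = k*(k - 1)*(3*k**2 + 3*k + 2)/12.
So s_k = (B(k−1)f/C)·t_k = ((k - 1)*(3*k**2 + 3*k + 2)/(2*(6*k**2 + 9*k + 5)))·t_k = k*(3*k**3 - k - 2).
Check: Δs_k = 2*k*(6*k**2 + 9*k + 5). ✓
Telescope: S(n) = s_(n+1) − s_(2) = n*(3*n**3 + 12*n**2 + 17*n + 8) − (40) = 3*n**4 + 12*n**3 + 17*n**2 + 8*n - 40.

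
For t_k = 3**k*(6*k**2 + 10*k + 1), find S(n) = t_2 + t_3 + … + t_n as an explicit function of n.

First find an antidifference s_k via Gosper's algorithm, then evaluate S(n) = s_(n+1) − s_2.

Step 1: r(k) = 3*(6*k**2 + 22*k + 17)/(6*k**2 + 10*k + 1).
So A=3 and B=1, with C=k**2 + 5*k/3 + 1/6.
Set up (3)·f(k+1) − (1)·f(k) − (k**2 + 5*k/3 + 1/6) = 0.
Bound: deg f ≤ 2.
A polynomial solution: f(k) = (3*k**2 - 4*k + 2)/6.
R(k) = B(k−1)·f(k)/C(k) = (3*k**2 - 4*k + 2)/(6*k**2 + 10*k + 1); s_k = R·t_k = 3**k*(3*k**2 - 4*k + 2).
s_(k+1) − s_k = 3**k*(6*k**2 + 10*k + 1) = t_k.
Evaluate: s_(n+1) = 3**(n + 1)*(3*n**2 + 2*n + 1); subtract s_(2) = 54 ⇒ S(n) = 9*3**n*n**2 + 6*3**n*n + 3*3**n - 54.

S(n) = 9*3**n*n**2 + 6*3**n*n + 3*3**n - 54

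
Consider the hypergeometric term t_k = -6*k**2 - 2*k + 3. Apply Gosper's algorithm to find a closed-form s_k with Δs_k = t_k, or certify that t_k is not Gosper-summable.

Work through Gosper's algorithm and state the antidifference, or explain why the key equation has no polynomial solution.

s_k = k*(-2*k**2 + 2*k + 3)

The ratio is (6*k**2 + 14*k + 5)/(6*k**2 + 2*k - 3).
Normal form (A,B,C) = (1, 1, k**2 + k/3 - 1/2).
Key eq: (1)·f(k+1) = (1)·f(k) + (k**2 + k/3 - 1/2).
Degrees (0,0,2) ⇒ d ≤ 3.
Solving with deg f ≤ 3: f(k) = k*(2*k**2 - 2*k - 3)/6.
Then R = B(k−1)f/C = k*(2*k**2 - 2*k - 3)/(6*k**2 + 2*k - 3), so s_k = R(k)·t_k = k*(-2*k**2 + 2*k + 3).
Δs = -6*k**2 - 2*k + 3, as required.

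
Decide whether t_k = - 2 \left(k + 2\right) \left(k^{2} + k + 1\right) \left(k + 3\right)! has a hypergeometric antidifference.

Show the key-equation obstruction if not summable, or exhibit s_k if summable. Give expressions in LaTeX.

Yes. s_k = - 2 \left(k^{2} - 2 k + 2\right) \left(k + 3\right)!.

t_(k+1)/t_k = (k + 3)*(k + 4)*(k + (k + 1)**2 + 2)/((k + 2)*(k**2 + k + 1)).
So A=k + 4 and B=1, with C=k**3 + 3*k**2 + 3*k + 2.
Need (k + 4)·f(k+1) − (1)·f(k) = k**3 + 3*k**2 + 3*k + 2.
Degrees (1,0,3) ⇒ d ≤ 2.
A polynomial solution: f(k) = k**2 - 2*k + 2.
Certificate R = B(k−1)f/C = (k**2 - 2*k + 2)/((k + 2)*(k**2 + k + 1)) gives s_k = -2*(k**2 - 2*k + 2)*factorial(k + 3).
Verify: -2*(k + 2)*(k**2 + k + 1)*factorial(k + 3) matches t_k.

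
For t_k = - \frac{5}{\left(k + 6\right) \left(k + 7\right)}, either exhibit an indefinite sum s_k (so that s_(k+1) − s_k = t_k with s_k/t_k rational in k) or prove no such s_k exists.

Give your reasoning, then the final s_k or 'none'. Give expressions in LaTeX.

s_k = - \frac{5 k}{6 k + 36}

Step 1: r(k) = (k + 6)/(k + 8).
A = k + 6, B = k + 8, C = 1.
f must satisfy (k + 6)·f(k+1) − (k + 7)·f(k) = 1.
Degrees (1,1,0) ⇒ d ≤ 1.
Match coefficients ⇒ f(k) = k/6.
Then R = B(k−1)f/C = k*(k + 7)/6, so s_k = R(k)·t_k = -5*k/(6*k + 36).
Verify: -5/(k**2 + 13*k + 42) matches t_k.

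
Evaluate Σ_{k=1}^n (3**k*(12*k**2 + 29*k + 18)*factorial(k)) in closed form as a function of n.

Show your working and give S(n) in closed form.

Step 1: r(k) = 3*(12*k**3 + 65*k**2 + 112*k + 59)/(12*k**2 + 29*k + 18).
So A=3*k + 3 and B=1, with C=k**2 + 29*k/12 + 3/2.
Key eq: (3*k + 3)·f(k+1) = (1)·f(k) + (k**2 + 29*k/12 + 3/2).
d = 1 from the (1,0,2) case.
Coefficient equations give f(k) = (4*k + 3)/12.
R(k) = B(k−1)·f(k)/C(k) = (4*k + 3)/(12*k**2 + 29*k + 18); s_k = R·t_k = 3**k*(4*k + 3)*factorial(k).
Δs = 3**k*(12*k**2 + 29*k + 18)*factorial(k), as required.
Σ_(k=1)^n t_k = s_(n+1) − s_(1) = (3**(n + 1)*(4*n + 7)*factorial(n + 1)) − (21), i.e. 12*3**n*n**2*factorial(n) + 33*3**n*n*factorial(n) + 21*3**n*factorial(n) - 21.

S(n) = 12*3**n*n**2*factorial(n) + 33*3**n*n*factorial(n) + 21*3**n*factorial(n) - 21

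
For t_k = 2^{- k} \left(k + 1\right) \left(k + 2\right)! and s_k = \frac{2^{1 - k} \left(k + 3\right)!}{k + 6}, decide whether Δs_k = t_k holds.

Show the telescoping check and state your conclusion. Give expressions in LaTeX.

Invalid: residual - \frac{3 \cdot 2^{- k} \left(k^{2} + 7 k + 4\right) \left(k + 2\right)!}{\left(k + 6\right) \left(k + 7\right)} ≠ 0.

s_(k+1) = factorial(k + 4)/(2**k*(k + 7))
s_(k+1) − s_k = (k**2 + 8*k + 10)*factorial(k + 3)/(2**k*(k + 6)*(k + 7))
(s_(k+1) − s_k) − t_k = -3*(k**2 + 7*k + 4)*factorial(k + 2)/(2**k*(k + 6)*(k + 7))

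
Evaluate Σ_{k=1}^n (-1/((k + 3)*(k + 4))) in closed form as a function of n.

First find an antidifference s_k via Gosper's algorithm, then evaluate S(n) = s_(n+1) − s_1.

The ratio is (k + 3)/(k + 5).
Take A(k)=k + 3, B(k)=k + 5, C(k)=1.
f must satisfy (k + 3)·f(k+1) − (k + 4)·f(k) = 1.
deg f ≤ 1 (via 1,1,0).
Solving with deg f ≤ 1: f(k) = k/3.
Certificate R = B(k−1)f/C = k*(k + 4)/3 gives s_k = -k/(3*k + 9).
Verify: -1/(k**2 + 7*k + 12) matches t_k.
Telescope: S(n) = s_(n+1) − s_(1) = (-n - 1)/(3*(n + 4)) − (-1/12) = -n/(4*n + 16).

S(n) = -n/(4*n + 16)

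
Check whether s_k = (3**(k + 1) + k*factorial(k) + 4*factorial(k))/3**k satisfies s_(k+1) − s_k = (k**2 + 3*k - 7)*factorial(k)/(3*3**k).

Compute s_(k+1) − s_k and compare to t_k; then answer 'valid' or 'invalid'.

s_(k+1) = (9*3**k + k**2*factorial(k) + 6*k*factorial(k) + 5*factorial(k))/(3*3**k)
s_(k+1) − s_k = (k**2 + 3*k - 7)*factorial(k)/(3*3**k)
(s_(k+1) − s_k) − t_k = 0

valid; difference matches t_k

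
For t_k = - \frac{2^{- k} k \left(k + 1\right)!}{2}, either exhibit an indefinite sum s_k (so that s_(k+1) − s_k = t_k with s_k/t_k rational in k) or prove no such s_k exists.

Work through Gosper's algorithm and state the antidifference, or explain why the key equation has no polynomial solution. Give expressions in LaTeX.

s_k = - 2^{- k} \left(k + 1\right)!

r(k) = (k + 1)*(k + 2)/(2*k) after simplifying.
Take A(k)=k/2 + 1, B(k)=1, C(k)=k.
Solve (k/2 + 1)·f(k+1) − (1)·f(k) = k.
Degrees (1,0,1) ⇒ d ≤ 0.
Solving with deg f ≤ 0: f(k) = 2.
Get s_k = R·t_k = -factorial(k + 1)/2**k with R(k) = B(k−1)f(k)/C(k) = 2/k.
Check: Δs_k = -k*factorial(k + 1)/(2*2**k). ✓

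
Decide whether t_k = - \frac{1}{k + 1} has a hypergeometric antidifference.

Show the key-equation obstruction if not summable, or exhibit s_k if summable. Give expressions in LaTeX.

Ratio r(k) = (k + 1)/(k + 2).
So A=k + 1 and B=k + 2, with C=1.
Set up (k + 1)·f(k+1) − (k + 1)·f(k) − (1) = 0.
deg f ≤ 0 (via 1,1,0).
Write f(k) = c0. Then LHS − RHS = -1, requiring -1 = 0: contradictory. No certificate.

No — key equation has no polynomial f.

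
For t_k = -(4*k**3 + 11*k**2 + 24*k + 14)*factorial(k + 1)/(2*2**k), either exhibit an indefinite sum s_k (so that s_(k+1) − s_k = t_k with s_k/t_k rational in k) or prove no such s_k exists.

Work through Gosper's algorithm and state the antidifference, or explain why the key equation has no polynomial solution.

The ratio is (4*k**4 + 31*k**3 + 104*k**2 + 169*k + 106)/(2*(4*k**3 + 11*k**2 + 24*k + 14)).
Gosper form: A/B · C(k+1)/C(k) with A=k/2 + 1, B=1, C=k**3 + 11*k**2/4 + 6*k + 7/2.
Set up (k/2 + 1)·f(k+1) − (1)·f(k) − (k**3 + 11*k**2/4 + 6*k + 7/2) = 0.
d = 2 from the (1,0,3) case.
A polynomial solution: f(k) = (4*k**2 + 3*k + 1)/2.
Certificate R = B(k−1)f/C = 2*(4*k**2 + 3*k + 1)/(4*k**3 + 11*k**2 + 24*k + 14) gives s_k = -(4*k**2 + 3*k + 1)*factorial(k + 1)/2**k.
s_(k+1) − s_k = -(4*k**3 + 11*k**2 + 24*k + 14)*factorial(k + 1)/(2*2**k) = t_k.

s_k = -(4*k**2 + 3*k + 1)*factorial(k + 1)/2**k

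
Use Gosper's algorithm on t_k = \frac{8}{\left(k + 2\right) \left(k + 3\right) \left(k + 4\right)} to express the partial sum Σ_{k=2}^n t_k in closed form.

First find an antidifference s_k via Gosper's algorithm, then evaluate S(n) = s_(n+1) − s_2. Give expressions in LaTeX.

S(n) = \frac{n^{2} + 7 n - 8}{5 \left(n^{2} + 7 n + 12\right)}

r(k) = (k + 2)/(k + 5) after simplifying.
So A=k + 2 and B=k + 5, with C=1.
Solve (k + 2)·f(k+1) − (k + 4)·f(k) = 1.
Degrees (1,1,0) ⇒ d ≤ 2.
A polynomial solution: f(k) = k*(k + 5)/12.
So s_k = (B(k−1)f/C)·t_k = (k*(k + 4)*(k + 5)/12)·t_k = 2*k*(k + 5)/(3*(k + 2)*(k + 3)).
Verify: 8/(k**3 + 9*k**2 + 26*k + 24) matches t_k.
Telescope: S(n) = s_(n+1) − s_(2) = 2*(n**2 + 7*n + 6)/(3*(n**2 + 7*n + 12)) − (7/15) = (n**2 + 7*n - 8)/(5*(n**2 + 7*n + 12)).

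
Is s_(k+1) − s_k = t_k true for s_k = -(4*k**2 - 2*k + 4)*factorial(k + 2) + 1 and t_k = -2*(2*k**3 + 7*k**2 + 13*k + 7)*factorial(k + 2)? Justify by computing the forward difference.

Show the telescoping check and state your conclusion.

s_(k+1) = -(-2*k + 4*(k + 1)**2 + 2)*factorial(k + 3) + 1
s_(k+1) − s_k = -2*(2*k**3 + 7*k**2 + 13*k + 7)*factorial(k + 2)
(s_(k+1) − s_k) − t_k = 0

Valid — Δs_k = t_k.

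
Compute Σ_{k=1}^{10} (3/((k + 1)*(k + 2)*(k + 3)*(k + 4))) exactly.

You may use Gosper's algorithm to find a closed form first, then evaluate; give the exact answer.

Ratio r(k) = (k + 1)/(k + 5).
Factor: A=k + 1; B=k + 5; C=1.
Set up (k + 1)·f(k+1) − (k + 4)·f(k) − (1) = 0.
deg f ≤ 3 (via 1,1,0).
A polynomial solution: f(k) = k*(k**2 + 6*k + 11)/18.
R(k) = B(k−1)·f(k)/C(k) = k*(k + 4)*(k**2 + 6*k + 11)/18; s_k = R·t_k = k*(k**2 + 6*k + 11)/(6*(k + 1)*(k + 2)*(k + 3)).
Check: Δs_k = 3/(k**4 + 10*k**3 + 35*k**2 + 50*k + 24). ✓
Evaluate s at k=11 and k=1: 121/728 and 1/8; difference 15/364.

Σ = 15/364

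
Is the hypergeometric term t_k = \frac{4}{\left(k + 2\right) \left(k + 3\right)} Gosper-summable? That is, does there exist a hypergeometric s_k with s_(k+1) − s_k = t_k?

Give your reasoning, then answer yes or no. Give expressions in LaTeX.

The ratio is (k + 2)/(k + 4).
Gosper form: A/B · C(k+1)/C(k) with A=k + 2, B=k + 4, C=1.
Key eq: (k + 2)·f(k+1) = (k + 3)·f(k) + (1).
From deg A=1, deg B=1, deg C=0: d=1.
Coefficient equations give f(k) = k/2.
Then R = B(k−1)f/C = k*(k + 3)/2, so s_k = R(k)·t_k = 2*k/(k + 2).
Δs = 4/(k**2 + 5*k + 6), as required.

Yes. s_k = \frac{2 k}{k + 2}.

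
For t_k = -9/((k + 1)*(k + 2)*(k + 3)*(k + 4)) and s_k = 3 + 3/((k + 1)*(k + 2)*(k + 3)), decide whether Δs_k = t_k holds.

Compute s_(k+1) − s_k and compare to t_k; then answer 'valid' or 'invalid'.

s_(k+1) = 3 + 3/((k + 2)*(k + 3)*(k + 4))
s_(k+1) − s_k = -9/((k + 1)*(k + 2)*(k + 3)*(k + 4))
(s_(k+1) − s_k) − t_k = 0

valid; difference matches t_k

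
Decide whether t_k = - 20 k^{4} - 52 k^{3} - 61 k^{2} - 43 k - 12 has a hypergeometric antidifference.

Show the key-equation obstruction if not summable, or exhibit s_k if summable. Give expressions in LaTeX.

Ratio r(k) = (20*k**4 + 132*k**3 + 337*k**2 + 401*k + 188)/(20*k**4 + 52*k**3 + 61*k**2 + 43*k + 12).
So A=1 and B=1, with C=k**4 + 13*k**3/5 + 61*k**2/20 + 43*k/20 + 3/5.
Set up (1)·f(k+1) − (1)·f(k) − (k**4 + 13*k**3/5 + 61*k**2/20 + 43*k/20 + 3/5) = 0.
Bound: deg f ≤ 5.
Coefficient equations give f(k) = k**2*(4*k**3 + 3*k**2 + k + 4)/20.
So s_k = (B(k−1)f/C)·t_k = (k**2*(4*k**3 + 3*k**2 + k + 4)/(20*k**4 + 52*k**3 + 61*k**2 + 43*k + 12))·t_k = k**2*(-4*k**3 - 3*k**2 - k - 4).
Check: Δs_k = -20*k**4 - 52*k**3 - 61*k**2 - 43*k - 12. ✓

Yes. s_k = k^{2} \left(- 4 k^{3} - 3 k^{2} - k - 4\right).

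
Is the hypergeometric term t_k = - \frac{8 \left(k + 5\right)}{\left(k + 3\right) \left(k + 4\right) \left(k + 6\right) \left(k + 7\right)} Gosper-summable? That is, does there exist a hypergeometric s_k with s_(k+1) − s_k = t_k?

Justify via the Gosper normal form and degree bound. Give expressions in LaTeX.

Yes. s_k = \frac{2 k \left(- k - 9\right)}{9 \left(k^{2} + 9 k + 18\right)}.

The ratio is (k + 3)*(k + 6)**2/((k + 5)**2*(k + 8)).
So A=k + 3 and B=k + 8, with C=k**2 + 10*k + 25.
Set up (k + 3)·f(k+1) − (k + 7)·f(k) − (k**2 + 10*k + 25) = 0.
Degrees (1,1,2) ⇒ d ≤ 4.
A polynomial solution: f(k) = k*(k + 4)*(k + 5)*(k + 9)/36.
Then R = B(k−1)f/C = k*(k + 4)*(k + 7)*(k + 9)/(36*(k + 5)), so s_k = R(k)·t_k = 2*k*(-k - 9)/(9*(k**2 + 9*k + 18)).
Δs = 8*(-k - 5)/(k**4 + 20*k**3 + 145*k**2 + 450*k + 504), as required.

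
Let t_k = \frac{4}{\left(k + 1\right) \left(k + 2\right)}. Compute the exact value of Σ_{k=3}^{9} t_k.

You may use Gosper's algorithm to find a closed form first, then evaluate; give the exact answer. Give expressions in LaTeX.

Σ = 7/11

Compute t_(k+1)/t_k: get (k + 1)/(k + 3).
Gosper form: A/B · C(k+1)/C(k) with A=k + 1, B=k + 3, C=1.
f must satisfy (k + 1)·f(k+1) − (k + 2)·f(k) = 1.
Bound: deg f ≤ 1.
Coefficient equations give f(k) = k.
R(k) = B(k−1)·f(k)/C(k) = k*(k + 2); s_k = R·t_k = 4*k/(k + 1).
Verify: 4/(k**2 + 3*k + 2) matches t_k.
Σ_(k=3)^(9) t_k = s_(10) − s_(3) = 40/11 − (3) = 7/11.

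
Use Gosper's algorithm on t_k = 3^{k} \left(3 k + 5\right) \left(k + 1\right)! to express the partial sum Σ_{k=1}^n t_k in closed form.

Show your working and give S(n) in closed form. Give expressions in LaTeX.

Compute t_(k+1)/t_k: get 3*(k + 2)*(3*k + 8)/(3*k + 5).
Normal form (A,B,C) = (3*k + 6, 1, k + 5/3).
Solve (3*k + 6)·f(k+1) − (1)·f(k) = k + 5/3.
From deg A=1, deg B=0, deg C=1: d=0.
Match coefficients ⇒ f(k) = 1/3.
R(k) = B(k−1)·f(k)/C(k) = 1/(3*k + 5); s_k = R·t_k = 3**k*factorial(k + 1).
Check: Δs_k = 3**k*(3*k + 5)*factorial(k + 1). ✓
s_(n+1) = 3**(n + 1)*factorial(n + 2) and s_(1) = 6, so S(n) = 3*3**n*factorial(n + 2) - 6.

S(n) = 3 \cdot 3^{n} \left(n + 2\right)! - 6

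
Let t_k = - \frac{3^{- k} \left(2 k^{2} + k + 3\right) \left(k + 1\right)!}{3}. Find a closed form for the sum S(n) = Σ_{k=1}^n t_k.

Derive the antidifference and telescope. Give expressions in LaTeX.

Ratio r(k) = (k + 2)*(k + 2*(k + 1)**2 + 4)/(3*(2*k**2 + k + 3)).
A = k/3 + 2/3, B = 1, C = k**2 + k/2 + 3/2.
Set up (k/3 + 2/3)·f(k+1) − (1)·f(k) − (k**2 + k/2 + 3/2) = 0.
d = 1 from the (1,0,2) case.
Solving with deg f ≤ 1: f(k) = 3*(2*k + 1)/2.
Get s_k = R·t_k = -(2*k + 1)*factorial(k + 1)/3**k with R(k) = B(k−1)f(k)/C(k) = 3*(2*k + 1)/(2*k**2 + k + 3).
Δs = -(2*k**2 + k + 3)*factorial(k + 1)/(3*3**k), as required.
s_(n+1) = -3**(-n - 1)*(2*n + 3)*factorial(n + 2) and s_(1) = -2, so S(n) = (6*3**n - 2*n**3*factorial(n) - 9*n**2*factorial(n) - 13*n*factorial(n) - 6*factorial(n))/(3*3**n).

S(n) = \frac{3^{- n} \left(6 \cdot 3^{n} - 2 n^{3} n! - 9 n^{2} n! - 13 n n! - 6 n!\right)}{3}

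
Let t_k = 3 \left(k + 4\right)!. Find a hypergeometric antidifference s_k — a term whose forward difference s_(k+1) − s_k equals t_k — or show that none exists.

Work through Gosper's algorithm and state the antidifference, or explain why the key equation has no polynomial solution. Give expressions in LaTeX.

none — t_k is not Gosper-summable

Compute t_(k+1)/t_k: get k + 5.
Take A(k)=k + 5, B(k)=1, C(k)=1.
Key eq: (k + 5)·f(k+1) = (1)·f(k) + (1).
Degrees (1,0,0) ⇒ d ≤ -1.
deg f ≤ -1 is impossible — no certificate.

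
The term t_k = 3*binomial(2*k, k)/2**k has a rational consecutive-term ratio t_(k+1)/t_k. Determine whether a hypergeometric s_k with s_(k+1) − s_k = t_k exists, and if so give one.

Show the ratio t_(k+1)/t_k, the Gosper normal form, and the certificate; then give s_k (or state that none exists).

not Gosper-summable; s_k does not exist

t_(k+1)/t_k = (2*k + 1)/(k + 1).
So A=2*k + 1 and B=k + 1, with C=1.
Set up (2*k + 1)·f(k+1) − (k)·f(k) − (1) = 0.
deg f ≤ -1 (via 1,1,0).
Bound -1 < 0, so the key equation has no polynomial solution.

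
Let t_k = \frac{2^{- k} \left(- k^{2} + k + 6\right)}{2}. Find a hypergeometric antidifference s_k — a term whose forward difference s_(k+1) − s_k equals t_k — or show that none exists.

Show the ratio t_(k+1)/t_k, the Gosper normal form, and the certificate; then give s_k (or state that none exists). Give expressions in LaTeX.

s_k = 2^{- k} \left(k^{2} + k - 4\right)

Step 1: r(k) = (k**2 + k - 6)/(2*(k**2 - k - 6)).
Take A(k)=1/2, B(k)=1, C(k)=k**2 - k - 6.
Solve (1/2)·f(k+1) − (1)·f(k) = k**2 - k - 6.
d = 2 from the (0,0,2) case.
Match coefficients ⇒ f(k) = -2*(k**2 + k - 4).
Certificate R = B(k−1)f/C = -2*(k**2 + k - 4)/((k - 3)*(k + 2)) gives s_k = (k**2 + k - 4)/2**k.
Δs = (-k**2 + k + 6)/(2*2**k), as required.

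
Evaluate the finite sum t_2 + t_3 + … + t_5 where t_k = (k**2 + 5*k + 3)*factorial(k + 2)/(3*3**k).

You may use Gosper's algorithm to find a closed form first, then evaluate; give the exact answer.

Ratio r(k) = (k + 3)*(5*k + (k + 1)**2 + 8)/(3*(k**2 + 5*k + 3)).
Factor: A=k/3 + 1; B=1; C=k**2 + 5*k + 3.
Key eq: (k/3 + 1)·f(k+1) = (1)·f(k) + (k**2 + 5*k + 3).
Degrees (1,0,2) ⇒ d ≤ 1.
Solve for f: f(k) = 3*(k + 4) (degree 1 ≤ 1).
R(k) = B(k−1)·f(k)/C(k) = 3*(k + 4)/(k**2 + 5*k + 3); s_k = R·t_k = (k + 4)*factorial(k + 2)/3**k.
Δs = (k**2 + 5*k + 3)*factorial(k + 2)/(3*3**k), as required.
Sum = s_(6) − s_(2); s_(6) = 44800/81, s_(2) = 16 ⇒ 43504/81.

Σ = 43504/81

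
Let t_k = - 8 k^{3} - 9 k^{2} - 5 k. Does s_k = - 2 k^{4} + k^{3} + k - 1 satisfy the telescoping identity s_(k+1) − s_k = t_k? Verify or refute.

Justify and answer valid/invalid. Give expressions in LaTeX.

Valid: the claim telescopes to t_k.

s_(k+1) = k - 2*(k + 1)**4 + (k + 1)**3
s_(k+1) − s_k = k*(-8*k**2 - 9*k - 5)
(s_(k+1) − s_k) − t_k = 0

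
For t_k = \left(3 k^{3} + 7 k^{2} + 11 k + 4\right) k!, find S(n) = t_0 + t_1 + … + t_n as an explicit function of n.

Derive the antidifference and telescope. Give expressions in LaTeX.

The ratio is (3*k**4 + 19*k**3 + 50*k**2 + 59*k + 25)/(3*k**3 + 7*k**2 + 11*k + 4).
Factor: A=k + 1; B=1; C=k**3 + 7*k**2/3 + 11*k/3 + 4/3.
Key eq: (k + 1)·f(k+1) = (1)·f(k) + (k**3 + 7*k**2/3 + 11*k/3 + 4/3).
From deg A=1, deg B=0, deg C=3: d=2.
A polynomial solution: f(k) = (3*k**2 + k + 1)/3.
So s_k = (B(k−1)f/C)·t_k = ((3*k**2 + k + 1)/(3*k**3 + 7*k**2 + 11*k + 4))·t_k = (3*k**2 + k + 1)*factorial(k).
s_(k+1) − s_k = (3*k**3 + 7*k**2 + 11*k + 4)*factorial(k) = t_k.
Telescope: S(n) = s_(n+1) − s_(0) = (3*n**2 + 7*n + 5)*factorial(n + 1) − (1) = 3*n**3*factorial(n) + 10*n**2*factorial(n) + 12*n*factorial(n) + 5*factorial(n) - 1.

S(n) = 3 n^{3} n! + 10 n^{2} n! + 12 n n! + 5 n! - 1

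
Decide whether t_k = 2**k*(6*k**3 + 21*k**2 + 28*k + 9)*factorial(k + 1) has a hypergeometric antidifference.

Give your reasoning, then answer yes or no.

The ratio is 2*(6*k**4 + 51*k**3 + 166*k**2 + 240*k + 128)/(6*k**3 + 21*k**2 + 28*k + 9).
Take A(k)=2*k + 4, B(k)=1, C(k)=k**3 + 7*k**2/2 + 14*k/3 + 3/2.
Key eq: (2*k + 4)·f(k+1) = (1)·f(k) + (k**3 + 7*k**2/2 + 14*k/3 + 3/2).
From deg A=1, deg B=0, deg C=3: d=2.
Solve for f: f(k) = (3*k**2 - 1)/6 (degree 2 ≤ 2).
Then R = B(k−1)f/C = (3*k**2 - 1)/(6*k**3 + 21*k**2 + 28*k + 9), so s_k = R(k)·t_k = 2**k*(3*k**2 - 1)*factorial(k + 1).
s_(k+1) − s_k = 2**k*(6*k**3 + 21*k**2 + 28*k + 9)*factorial(k + 1) = t_k.

Yes. s_k = 2**k*(3*k**2 - 1)*factorial(k + 1).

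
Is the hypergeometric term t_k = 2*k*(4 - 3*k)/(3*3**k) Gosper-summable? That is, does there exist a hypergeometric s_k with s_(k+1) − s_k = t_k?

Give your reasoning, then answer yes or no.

Yes. s_k = (3*k**2 - k + 1)/3**k.

The ratio is (k + 1)*(3*k - 1)/(3*k*(3*k - 4)).
A = 1/3, B = 1, C = k**2 - 4*k/3.
Solve (1/3)·f(k+1) − (1)·f(k) = k**2 - 4*k/3.
From deg A=0, deg B=0, deg C=2: d=2.
Match coefficients ⇒ f(k) = -(3*k**2 - k + 1)/2.
Get s_k = R·t_k = (3*k**2 - k + 1)/3**k with R(k) = B(k−1)f(k)/C(k) = -3*(3*k**2 - k + 1)/(2*k*(3*k - 4)).
Δs = 2*k*(4 - 3*k)/(3*3**k), as required.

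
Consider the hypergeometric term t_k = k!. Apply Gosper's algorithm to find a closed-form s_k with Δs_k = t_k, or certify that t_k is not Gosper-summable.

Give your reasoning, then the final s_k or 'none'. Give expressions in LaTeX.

none — t_k is not Gosper-summable

Compute t_(k+1)/t_k: get k + 1.
So A=k + 1 and B=1, with C=1.
f must satisfy (k + 1)·f(k+1) − (1)·f(k) = 1.
d = -1 from the (1,0,0) case.
Bound -1 < 0, so the key equation has no polynomial solution.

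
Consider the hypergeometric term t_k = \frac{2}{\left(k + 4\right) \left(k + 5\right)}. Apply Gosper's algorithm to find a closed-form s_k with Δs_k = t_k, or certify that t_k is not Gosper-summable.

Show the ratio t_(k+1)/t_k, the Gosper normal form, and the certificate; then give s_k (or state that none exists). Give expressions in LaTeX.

s_k = \frac{k}{2 \left(k + 4\right)}

Step 1: r(k) = (k + 4)/(k + 6).
So A=k + 4 and B=k + 6, with C=1.
Key eq: (k + 4)·f(k+1) = (k + 5)·f(k) + (1).
From deg A=1, deg B=1, deg C=0: d=1.
Solving with deg f ≤ 1: f(k) = k/4.
R(k) = B(k−1)·f(k)/C(k) = k*(k + 5)/4; s_k = R·t_k = k/(2*(k + 4)).
Check: Δs_k = 2/(k**2 + 9*k + 20). ✓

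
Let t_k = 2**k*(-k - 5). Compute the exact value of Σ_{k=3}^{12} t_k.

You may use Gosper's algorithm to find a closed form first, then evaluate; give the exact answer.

Σ = -131024

t_(k+1)/t_k = 2*(k + 6)/(k + 5).
A = 2, B = 1, C = k + 5.
Set up (2)·f(k+1) − (1)·f(k) − (k + 5) = 0.
From deg A=0, deg B=0, deg C=1: d=1.
Match coefficients ⇒ f(k) = k + 3.
Certificate R = B(k−1)f/C = (k + 3)/(k + 5) gives s_k = 2**k*(-k - 3).
Δs = 2**k*(-k - 5), as required.
Evaluate s at k=13 and k=3: -131072 and -48; difference -131024.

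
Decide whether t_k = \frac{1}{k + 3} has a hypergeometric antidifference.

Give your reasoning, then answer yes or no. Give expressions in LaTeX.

The ratio is (k + 3)/(k + 4).
Normal form (A,B,C) = (k + 3, k + 4, 1).
Key eq: (k + 3)·f(k+1) = (k + 3)·f(k) + (1).
d = 0 from the (1,1,0) case.
Write f(k) = c0. Then LHS − RHS = -1, requiring -1 = 0: contradictory. No certificate.

No. Not Gosper-summable.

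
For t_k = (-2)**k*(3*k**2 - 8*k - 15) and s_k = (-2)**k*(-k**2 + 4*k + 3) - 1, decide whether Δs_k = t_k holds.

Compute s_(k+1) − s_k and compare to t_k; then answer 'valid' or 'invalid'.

s_(k+1) = (-2)**(k + 1)*(4*k - (k + 1)**2 + 7) - 1
s_(k+1) − s_k = (-2)**k*(3*k**2 - 8*k - 15)
(s_(k+1) − s_k) − t_k = 0

valid; difference matches t_k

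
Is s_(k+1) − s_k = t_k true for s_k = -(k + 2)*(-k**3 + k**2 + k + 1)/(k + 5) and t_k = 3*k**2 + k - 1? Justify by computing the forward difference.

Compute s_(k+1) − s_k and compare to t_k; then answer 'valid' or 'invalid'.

Invalid: residual 3*(-2*k**3 - 17*k**2 - 5*k + 4)/(k**2 + 11*k + 30) ≠ 0.

s_(k+1) = -(k + 3)*(k - (k + 1)**3 + (k + 1)**2 + 2)/(k + 6)
s_(k+1) − s_k = (3*k**4 + 28*k**3 + 49*k**2 + 4*k - 18)/(k**2 + 11*k + 30)
(s_(k+1) − s_k) − t_k = 3*(-2*k**3 - 17*k**2 - 5*k + 4)/(k**2 + 11*k + 30)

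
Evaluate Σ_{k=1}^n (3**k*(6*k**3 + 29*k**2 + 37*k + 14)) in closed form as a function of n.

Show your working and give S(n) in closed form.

The ratio is 3*(6*k**3 + 47*k**2 + 113*k + 86)/(6*k**3 + 29*k**2 + 37*k + 14).
Factor: A=3; B=1; C=k**3 + 29*k**2/6 + 37*k/6 + 7/3.
Set up (3)·f(k+1) − (1)·f(k) − (k**3 + 29*k**2/6 + 37*k/6 + 7/3) = 0.
d = 3 from the (0,0,3) case.
Solve for f: f(k) = (3*k**3 + k**2 + 2*k - 2)/6 (degree 3 ≤ 3).
So s_k = (B(k−1)f/C)·t_k = ((3*k**3 + k**2 + 2*k - 2)/((k + 1)*(6*k**2 + 23*k + 14)))·t_k = 3**k*(3*k**3 + k**2 + 2*k - 2).
s_(k+1) − s_k = 3**k*(6*k**3 + 29*k**2 + 37*k + 14) = t_k.
s_(n+1) = 3**(n + 1)*(3*n**3 + 10*n**2 + 13*n + 4) and s_(1) = 12, so S(n) = 9*3**n*n**3 + 30*3**n*n**2 + 39*3**n*n + 12*3**n - 12.

S(n) = 9*3**n*n**3 + 30*3**n*n**2 + 39*3**n*n + 12*3**n - 12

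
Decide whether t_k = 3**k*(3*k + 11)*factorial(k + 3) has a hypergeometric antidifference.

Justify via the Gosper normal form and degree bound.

The ratio is 3*(k + 4)*(3*k + 14)/(3*k + 11).
A = 3*k + 12, B = 1, C = k + 11/3.
f must satisfy (3*k + 12)·f(k+1) − (1)·f(k) = k + 11/3.
deg f ≤ 0 (via 1,0,1).
Match coefficients ⇒ f(k) = 1/3.
Then R = B(k−1)f/C = 1/(3*k + 11), so s_k = R(k)·t_k = 3**k*factorial(k + 3).
s_(k+1) − s_k = 3**k*(3*k + 11)*factorial(k + 3) = t_k.

Yes. s_k = 3**k*factorial(k + 3).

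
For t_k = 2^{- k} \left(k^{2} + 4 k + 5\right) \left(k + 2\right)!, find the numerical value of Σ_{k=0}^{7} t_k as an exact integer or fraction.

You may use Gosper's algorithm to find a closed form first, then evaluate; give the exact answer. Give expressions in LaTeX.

Σ = 283492

Step 1: r(k) = (k + 3)*(4*k + (k + 1)**2 + 9)/(2*(k**2 + 4*k + 5)).
So A=k/2 + 3/2 and B=1, with C=k**2 + 4*k + 5.
Set up (k/2 + 3/2)·f(k+1) − (1)·f(k) − (k**2 + 4*k + 5) = 0.
deg f ≤ 1 (via 1,0,2).
A polynomial solution: f(k) = 2*(k + 2).
So s_k = (B(k−1)f/C)·t_k = (2*(k + 2)/(k**2 + 4*k + 5))·t_k = 2**(1 - k)*(k + 2)*factorial(k + 2).
Verify: (k**2 + 4*k + 5)*factorial(k + 2)/2**k matches t_k.
Σ_(k=0)^(7) t_k = s_(8) − s_(0) = 283500 − (8) = 283492.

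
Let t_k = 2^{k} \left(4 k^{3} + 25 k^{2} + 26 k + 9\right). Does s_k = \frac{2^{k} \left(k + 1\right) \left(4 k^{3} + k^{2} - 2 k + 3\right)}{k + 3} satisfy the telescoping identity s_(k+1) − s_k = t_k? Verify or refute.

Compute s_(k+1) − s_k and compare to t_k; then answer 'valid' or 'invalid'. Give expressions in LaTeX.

s_(k+1) = 2**(k + 1)*(k + 2)*(-2*k + 4*(k + 1)**3 + (k + 1)**2 + 1)/(k + 4)
s_(k+1) − s_k = 2**k*(4*k**5 + 45*k**4 + 183*k**3 + 291*k**2 + 197*k + 60)/(k**2 + 7*k + 12)
(s_(k+1) − s_k) − t_k = 2**(k + 1)*(-4*k**4 - 33*k**3 - 100*k**2 - 89*k - 24)/(k**2 + 7*k + 12)

Invalid: residual \frac{2^{k + 1} \left(- 4 k^{4} - 33 k^{3} - 100 k^{2} - 89 k - 24\right)}{k^{2} + 7 k + 12} ≠ 0.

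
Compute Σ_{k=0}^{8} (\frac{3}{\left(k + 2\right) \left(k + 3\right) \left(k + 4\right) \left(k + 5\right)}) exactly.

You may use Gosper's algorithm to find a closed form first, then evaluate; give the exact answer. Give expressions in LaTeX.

Σ = 47/1144

r(k) = (k + 2)/(k + 6) after simplifying.
A = k + 2, B = k + 6, C = 1.
Need (k + 2)·f(k+1) − (k + 5)·f(k) = 1.
d = 3 from the (1,1,0) case.
Match coefficients ⇒ f(k) = k*(k**2 + 9*k + 26)/72.
R(k) = B(k−1)·f(k)/C(k) = k*(k + 5)*(k**2 + 9*k + 26)/72; s_k = R·t_k = k*(k**2 + 9*k + 26)/(24*(k + 2)*(k + 3)*(k + 4)).
Check: Δs_k = 3/(k**4 + 14*k**3 + 71*k**2 + 154*k + 120). ✓
Sum = s_(9) − s_(0); s_(9) = 47/1144, s_(0) = 0 ⇒ 47/1144.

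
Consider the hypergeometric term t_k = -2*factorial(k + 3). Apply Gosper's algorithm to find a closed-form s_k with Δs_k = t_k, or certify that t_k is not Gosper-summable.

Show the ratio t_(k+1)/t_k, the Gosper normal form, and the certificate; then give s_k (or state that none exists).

The ratio is k + 4.
Take A(k)=k + 4, B(k)=1, C(k)=1.
Need (k + 4)·f(k+1) − (1)·f(k) = 1.
Bound: deg f ≤ -1.
deg f ≤ -1 is impossible — no certificate.

no hypergeometric antidifference exists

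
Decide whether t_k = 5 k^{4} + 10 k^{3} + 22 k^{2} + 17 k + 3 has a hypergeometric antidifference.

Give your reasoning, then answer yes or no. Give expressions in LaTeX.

Yes. s_k = k \left(k^{4} + 4 k^{2} - 2\right).

The ratio is (5*k**4 + 30*k**3 + 82*k**2 + 111*k + 57)/(5*k**4 + 10*k**3 + 22*k**2 + 17*k + 3).
Factor: A=1; B=1; C=k**4 + 2*k**3 + 22*k**2/5 + 17*k/5 + 3/5.
Set up (1)·f(k+1) − (1)·f(k) − (k**4 + 2*k**3 + 22*k**2/5 + 17*k/5 + 3/5) = 0.
deg f ≤ 5 (via 0,0,4).
Coefficient equations give f(k) = k*(k**4 + 4*k**2 - 2)/5.
Then R = B(k−1)f/C = k*(k**4 + 4*k**2 - 2)/(5*k**4 + 10*k**3 + 22*k**2 + 17*k + 3), so s_k = R(k)·t_k = k*(k**4 + 4*k**2 - 2).
Check: Δs_k = 5*k**4 + 10*k**3 + 22*k**2 + 17*k + 3. ✓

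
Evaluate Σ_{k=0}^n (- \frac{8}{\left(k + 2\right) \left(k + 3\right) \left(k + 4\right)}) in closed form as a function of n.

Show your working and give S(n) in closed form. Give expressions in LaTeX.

t_(k+1)/t_k = (k + 2)/(k + 5).
Gosper form: A/B · C(k+1)/C(k) with A=k + 2, B=k + 5, C=1.
Key eq: (k + 2)·f(k+1) = (k + 4)·f(k) + (1).
Bound: deg f ≤ 2.
A polynomial solution: f(k) = k*(k + 5)/12.
Then R = B(k−1)f/C = k*(k + 4)*(k + 5)/12, so s_k = R(k)·t_k = 2*k*(-k - 5)/(3*(k + 2)*(k + 3)).
Check: Δs_k = -8/(k**3 + 9*k**2 + 26*k + 24). ✓
Evaluate: s_(n+1) = 2*(-n**2 - 7*n - 6)/(3*(n**2 + 7*n + 12)); subtract s_(0) = 0 ⇒ S(n) = 2*(-n**2 - 7*n - 6)/(3*(n**2 + 7*n + 12)).

S(n) = \frac{2 \left(- n^{2} - 7 n - 6\right)}{3 \left(n^{2} + 7 n + 12\right)}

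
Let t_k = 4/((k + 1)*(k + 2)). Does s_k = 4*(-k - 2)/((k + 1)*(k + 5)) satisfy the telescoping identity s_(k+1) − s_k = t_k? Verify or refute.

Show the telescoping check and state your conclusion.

s_(k+1) = 4*(-k - 3)/((k + 2)*(k + 6))
s_(k+1) − s_k = 4*(k**2 + 5*k + 9)/(k**4 + 14*k**3 + 65*k**2 + 112*k + 60)
(s_(k+1) − s_k) − t_k = 12*(-2*k - 7)/(k**4 + 14*k**3 + 65*k**2 + 112*k + 60)

Invalid: residual 12*(-2*k - 7)/(k**4 + 14*k**3 + 65*k**2 + 112*k + 60) ≠ 0.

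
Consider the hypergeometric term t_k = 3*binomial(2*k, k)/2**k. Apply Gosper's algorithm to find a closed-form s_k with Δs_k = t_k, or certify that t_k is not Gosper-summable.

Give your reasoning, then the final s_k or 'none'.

not Gosper-summable; s_k does not exist

r(k) = (2*k + 1)/(k + 1) after simplifying.
So A=2*k + 1 and B=k + 1, with C=1.
Key eq: (2*k + 1)·f(k+1) = (k)·f(k) + (1).
deg f ≤ -1 (via 1,1,0).
d = -1 < 0 ⇒ no nonzero polynomial f; not summable.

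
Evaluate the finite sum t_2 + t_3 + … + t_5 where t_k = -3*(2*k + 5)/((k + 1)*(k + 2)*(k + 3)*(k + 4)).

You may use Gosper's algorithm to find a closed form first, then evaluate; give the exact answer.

t_(k+1)/t_k = (k + 1)*(2*k + 7)/((k + 5)*(2*k + 5)).
Gosper form: A/B · C(k+1)/C(k) with A=k + 1, B=k + 5, C=k + 5/2.
Key eq: (k + 1)·f(k+1) = (k + 4)·f(k) + (k + 5/2).
deg f ≤ 3 (via 1,1,1).
Coefficient equations give f(k) = k*(k + 2)*(k + 4)/6.
Then R = B(k−1)f/C = k*(k + 2)*(k + 4)**2/(3*(2*k + 5)), so s_k = R(k)·t_k = k*(-k - 4)/(k**2 + 4*k + 3).
Δs = 3*(-2*k - 5)/(k**4 + 10*k**3 + 35*k**2 + 50*k + 24), as required.
Evaluate s at k=6 and k=2: -20/21 and -4/5; difference -16/105.

Σ = -16/105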